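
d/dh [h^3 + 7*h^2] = h*(3*h + 14)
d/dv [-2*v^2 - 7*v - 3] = -4*v - 7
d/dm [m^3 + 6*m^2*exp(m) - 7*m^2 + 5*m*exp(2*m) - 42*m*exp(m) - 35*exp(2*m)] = 6*m^2*exp(m) + 3*m^2 + 10*m*exp(2*m) - 30*m*exp(m) - 14*m - 65*exp(2*m) - 42*exp(m)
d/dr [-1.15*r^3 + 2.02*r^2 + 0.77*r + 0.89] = -3.45*r^2 + 4.04*r + 0.77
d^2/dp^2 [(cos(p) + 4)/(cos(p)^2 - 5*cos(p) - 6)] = (9*sin(p)^4*cos(p) + 21*sin(p)^4 - 184*sin(p)^2 - 20*cos(p) - 9*cos(3*p)/2 - cos(5*p)/2 - 25)/(sin(p)^2 + 5*cos(p) + 5)^3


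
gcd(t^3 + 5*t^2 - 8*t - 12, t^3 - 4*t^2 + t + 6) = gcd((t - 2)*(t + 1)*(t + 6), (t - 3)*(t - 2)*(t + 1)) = t^2 - t - 2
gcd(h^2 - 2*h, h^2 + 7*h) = h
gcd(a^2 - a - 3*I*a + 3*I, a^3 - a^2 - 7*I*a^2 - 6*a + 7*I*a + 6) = a - 1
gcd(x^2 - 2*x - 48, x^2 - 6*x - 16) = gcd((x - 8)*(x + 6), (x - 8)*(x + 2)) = x - 8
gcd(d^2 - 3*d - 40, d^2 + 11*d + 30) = d + 5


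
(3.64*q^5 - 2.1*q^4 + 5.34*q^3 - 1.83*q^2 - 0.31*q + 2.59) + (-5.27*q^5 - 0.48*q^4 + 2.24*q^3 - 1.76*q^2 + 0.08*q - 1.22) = -1.63*q^5 - 2.58*q^4 + 7.58*q^3 - 3.59*q^2 - 0.23*q + 1.37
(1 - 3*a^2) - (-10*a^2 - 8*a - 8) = 7*a^2 + 8*a + 9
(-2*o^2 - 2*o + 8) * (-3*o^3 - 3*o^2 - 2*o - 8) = 6*o^5 + 12*o^4 - 14*o^3 - 4*o^2 - 64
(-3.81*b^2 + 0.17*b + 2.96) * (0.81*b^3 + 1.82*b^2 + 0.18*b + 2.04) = -3.0861*b^5 - 6.7965*b^4 + 2.0212*b^3 - 2.3546*b^2 + 0.8796*b + 6.0384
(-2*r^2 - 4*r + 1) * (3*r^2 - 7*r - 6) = -6*r^4 + 2*r^3 + 43*r^2 + 17*r - 6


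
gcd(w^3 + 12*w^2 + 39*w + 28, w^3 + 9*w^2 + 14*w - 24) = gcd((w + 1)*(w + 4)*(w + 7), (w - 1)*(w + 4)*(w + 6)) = w + 4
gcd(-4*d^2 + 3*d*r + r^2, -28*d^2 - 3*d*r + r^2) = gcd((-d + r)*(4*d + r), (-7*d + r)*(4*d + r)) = 4*d + r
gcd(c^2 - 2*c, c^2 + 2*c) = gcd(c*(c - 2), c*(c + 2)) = c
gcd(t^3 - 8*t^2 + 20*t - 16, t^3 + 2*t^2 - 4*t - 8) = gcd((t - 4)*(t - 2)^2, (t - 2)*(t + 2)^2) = t - 2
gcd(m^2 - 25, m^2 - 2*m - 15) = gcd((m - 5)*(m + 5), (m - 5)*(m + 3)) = m - 5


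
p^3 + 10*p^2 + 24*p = p*(p + 4)*(p + 6)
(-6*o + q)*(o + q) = -6*o^2 - 5*o*q + q^2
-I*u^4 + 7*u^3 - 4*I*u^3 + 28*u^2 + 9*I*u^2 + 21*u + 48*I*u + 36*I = (u + 3)*(u + 3*I)*(u + 4*I)*(-I*u - I)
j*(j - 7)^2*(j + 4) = j^4 - 10*j^3 - 7*j^2 + 196*j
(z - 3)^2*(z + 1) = z^3 - 5*z^2 + 3*z + 9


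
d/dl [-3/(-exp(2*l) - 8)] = -6*exp(2*l)/(exp(2*l) + 8)^2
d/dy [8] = 0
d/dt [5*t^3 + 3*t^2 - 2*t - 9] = 15*t^2 + 6*t - 2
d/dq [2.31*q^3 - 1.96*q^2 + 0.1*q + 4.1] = 6.93*q^2 - 3.92*q + 0.1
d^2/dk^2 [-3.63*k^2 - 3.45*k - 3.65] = -7.26000000000000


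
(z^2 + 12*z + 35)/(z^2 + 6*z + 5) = (z + 7)/(z + 1)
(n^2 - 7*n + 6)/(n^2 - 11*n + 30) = (n - 1)/(n - 5)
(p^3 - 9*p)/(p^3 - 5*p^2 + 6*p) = (p + 3)/(p - 2)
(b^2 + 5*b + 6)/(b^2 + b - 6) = (b + 2)/(b - 2)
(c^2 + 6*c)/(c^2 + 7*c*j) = (c + 6)/(c + 7*j)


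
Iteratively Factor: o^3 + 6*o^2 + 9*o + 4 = (o + 4)*(o^2 + 2*o + 1) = (o + 1)*(o + 4)*(o + 1)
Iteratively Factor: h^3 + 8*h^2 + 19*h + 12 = (h + 1)*(h^2 + 7*h + 12) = (h + 1)*(h + 3)*(h + 4)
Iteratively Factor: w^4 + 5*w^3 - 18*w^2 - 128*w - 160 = (w + 4)*(w^3 + w^2 - 22*w - 40) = (w + 2)*(w + 4)*(w^2 - w - 20) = (w - 5)*(w + 2)*(w + 4)*(w + 4)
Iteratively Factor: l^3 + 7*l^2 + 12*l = (l + 3)*(l^2 + 4*l) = (l + 3)*(l + 4)*(l)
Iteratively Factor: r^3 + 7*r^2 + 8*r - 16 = (r - 1)*(r^2 + 8*r + 16) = (r - 1)*(r + 4)*(r + 4)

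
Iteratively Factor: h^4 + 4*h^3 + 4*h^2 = (h)*(h^3 + 4*h^2 + 4*h) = h*(h + 2)*(h^2 + 2*h) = h^2*(h + 2)*(h + 2)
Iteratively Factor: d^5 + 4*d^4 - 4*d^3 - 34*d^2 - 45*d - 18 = (d + 2)*(d^4 + 2*d^3 - 8*d^2 - 18*d - 9) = (d + 1)*(d + 2)*(d^3 + d^2 - 9*d - 9) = (d - 3)*(d + 1)*(d + 2)*(d^2 + 4*d + 3) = (d - 3)*(d + 1)*(d + 2)*(d + 3)*(d + 1)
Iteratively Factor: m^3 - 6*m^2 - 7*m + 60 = (m - 5)*(m^2 - m - 12) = (m - 5)*(m - 4)*(m + 3)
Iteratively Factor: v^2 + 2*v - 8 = (v - 2)*(v + 4)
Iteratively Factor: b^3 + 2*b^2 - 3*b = (b + 3)*(b^2 - b) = b*(b + 3)*(b - 1)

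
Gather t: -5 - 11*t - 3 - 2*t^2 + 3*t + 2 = -2*t^2 - 8*t - 6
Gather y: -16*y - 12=-16*y - 12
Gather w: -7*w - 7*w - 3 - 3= -14*w - 6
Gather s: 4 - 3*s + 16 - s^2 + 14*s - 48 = -s^2 + 11*s - 28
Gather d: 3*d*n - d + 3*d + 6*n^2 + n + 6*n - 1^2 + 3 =d*(3*n + 2) + 6*n^2 + 7*n + 2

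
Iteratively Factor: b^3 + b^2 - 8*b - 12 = (b + 2)*(b^2 - b - 6) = (b + 2)^2*(b - 3)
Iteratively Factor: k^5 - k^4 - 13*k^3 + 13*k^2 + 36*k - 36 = (k + 2)*(k^4 - 3*k^3 - 7*k^2 + 27*k - 18) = (k + 2)*(k + 3)*(k^3 - 6*k^2 + 11*k - 6) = (k - 1)*(k + 2)*(k + 3)*(k^2 - 5*k + 6) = (k - 3)*(k - 1)*(k + 2)*(k + 3)*(k - 2)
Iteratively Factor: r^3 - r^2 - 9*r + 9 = (r - 1)*(r^2 - 9) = (r - 3)*(r - 1)*(r + 3)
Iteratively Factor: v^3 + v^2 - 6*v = (v + 3)*(v^2 - 2*v) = v*(v + 3)*(v - 2)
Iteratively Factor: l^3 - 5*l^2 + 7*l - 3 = (l - 1)*(l^2 - 4*l + 3) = (l - 3)*(l - 1)*(l - 1)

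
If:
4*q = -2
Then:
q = -1/2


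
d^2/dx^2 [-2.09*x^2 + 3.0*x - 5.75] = -4.18000000000000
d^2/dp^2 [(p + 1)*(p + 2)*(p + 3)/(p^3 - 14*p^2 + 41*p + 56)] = 20*(2*p^3 - 15*p^2 - 111*p + 835)/(p^6 - 45*p^5 + 843*p^4 - 8415*p^3 + 47208*p^2 - 141120*p + 175616)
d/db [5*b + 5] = 5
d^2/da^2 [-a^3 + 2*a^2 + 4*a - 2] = 4 - 6*a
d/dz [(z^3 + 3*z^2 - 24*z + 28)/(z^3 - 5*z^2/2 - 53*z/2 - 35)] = 2*(-11*z^4 - 10*z^3 - 657*z^2 - 140*z + 3164)/(4*z^6 - 20*z^5 - 187*z^4 + 250*z^3 + 3509*z^2 + 7420*z + 4900)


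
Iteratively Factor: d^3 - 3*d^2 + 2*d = (d - 1)*(d^2 - 2*d) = d*(d - 1)*(d - 2)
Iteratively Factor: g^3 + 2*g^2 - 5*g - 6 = (g + 1)*(g^2 + g - 6) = (g + 1)*(g + 3)*(g - 2)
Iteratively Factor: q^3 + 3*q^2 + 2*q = (q + 1)*(q^2 + 2*q) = q*(q + 1)*(q + 2)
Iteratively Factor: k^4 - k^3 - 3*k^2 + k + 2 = (k + 1)*(k^3 - 2*k^2 - k + 2) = (k - 1)*(k + 1)*(k^2 - k - 2) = (k - 2)*(k - 1)*(k + 1)*(k + 1)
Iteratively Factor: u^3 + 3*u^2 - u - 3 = (u + 3)*(u^2 - 1) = (u - 1)*(u + 3)*(u + 1)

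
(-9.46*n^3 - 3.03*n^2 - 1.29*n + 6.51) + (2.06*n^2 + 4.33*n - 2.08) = -9.46*n^3 - 0.97*n^2 + 3.04*n + 4.43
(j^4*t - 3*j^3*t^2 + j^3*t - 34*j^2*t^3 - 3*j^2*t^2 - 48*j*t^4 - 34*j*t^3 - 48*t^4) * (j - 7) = j^5*t - 3*j^4*t^2 - 6*j^4*t - 34*j^3*t^3 + 18*j^3*t^2 - 7*j^3*t - 48*j^2*t^4 + 204*j^2*t^3 + 21*j^2*t^2 + 288*j*t^4 + 238*j*t^3 + 336*t^4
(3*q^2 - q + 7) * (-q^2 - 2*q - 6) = -3*q^4 - 5*q^3 - 23*q^2 - 8*q - 42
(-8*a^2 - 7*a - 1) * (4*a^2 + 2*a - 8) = -32*a^4 - 44*a^3 + 46*a^2 + 54*a + 8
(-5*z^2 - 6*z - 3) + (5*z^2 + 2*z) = -4*z - 3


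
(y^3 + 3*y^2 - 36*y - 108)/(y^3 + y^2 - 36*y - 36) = (y + 3)/(y + 1)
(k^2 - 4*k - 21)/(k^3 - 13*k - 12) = (k - 7)/(k^2 - 3*k - 4)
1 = 1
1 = 1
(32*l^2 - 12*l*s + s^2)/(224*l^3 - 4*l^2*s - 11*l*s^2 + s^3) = (-4*l + s)/(-28*l^2 - 3*l*s + s^2)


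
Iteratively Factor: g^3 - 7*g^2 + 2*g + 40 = (g - 5)*(g^2 - 2*g - 8) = (g - 5)*(g + 2)*(g - 4)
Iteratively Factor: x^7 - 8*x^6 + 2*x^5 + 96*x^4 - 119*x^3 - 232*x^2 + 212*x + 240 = (x - 4)*(x^6 - 4*x^5 - 14*x^4 + 40*x^3 + 41*x^2 - 68*x - 60) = (x - 4)*(x - 2)*(x^5 - 2*x^4 - 18*x^3 + 4*x^2 + 49*x + 30) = (x - 4)*(x - 2)*(x + 1)*(x^4 - 3*x^3 - 15*x^2 + 19*x + 30) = (x - 4)*(x - 2)*(x + 1)^2*(x^3 - 4*x^2 - 11*x + 30) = (x - 5)*(x - 4)*(x - 2)*(x + 1)^2*(x^2 + x - 6) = (x - 5)*(x - 4)*(x - 2)*(x + 1)^2*(x + 3)*(x - 2)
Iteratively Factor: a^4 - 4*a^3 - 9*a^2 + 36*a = (a)*(a^3 - 4*a^2 - 9*a + 36) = a*(a - 3)*(a^2 - a - 12) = a*(a - 4)*(a - 3)*(a + 3)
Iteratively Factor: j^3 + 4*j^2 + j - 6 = (j + 2)*(j^2 + 2*j - 3) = (j - 1)*(j + 2)*(j + 3)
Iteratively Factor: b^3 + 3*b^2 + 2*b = (b + 2)*(b^2 + b) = (b + 1)*(b + 2)*(b)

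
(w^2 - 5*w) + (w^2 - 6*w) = 2*w^2 - 11*w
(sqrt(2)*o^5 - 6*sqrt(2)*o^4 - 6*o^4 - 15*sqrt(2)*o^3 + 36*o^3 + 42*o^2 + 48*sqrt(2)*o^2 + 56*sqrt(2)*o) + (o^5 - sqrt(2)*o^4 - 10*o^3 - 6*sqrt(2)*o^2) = o^5 + sqrt(2)*o^5 - 7*sqrt(2)*o^4 - 6*o^4 - 15*sqrt(2)*o^3 + 26*o^3 + 42*o^2 + 42*sqrt(2)*o^2 + 56*sqrt(2)*o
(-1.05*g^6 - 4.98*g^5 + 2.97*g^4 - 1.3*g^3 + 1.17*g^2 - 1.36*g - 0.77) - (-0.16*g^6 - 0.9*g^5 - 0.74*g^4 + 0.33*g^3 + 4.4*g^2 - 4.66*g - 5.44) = -0.89*g^6 - 4.08*g^5 + 3.71*g^4 - 1.63*g^3 - 3.23*g^2 + 3.3*g + 4.67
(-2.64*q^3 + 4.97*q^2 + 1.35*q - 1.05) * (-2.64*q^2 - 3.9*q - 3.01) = 6.9696*q^5 - 2.8248*q^4 - 15.0006*q^3 - 17.4527*q^2 + 0.0314999999999994*q + 3.1605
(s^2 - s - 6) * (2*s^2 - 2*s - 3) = 2*s^4 - 4*s^3 - 13*s^2 + 15*s + 18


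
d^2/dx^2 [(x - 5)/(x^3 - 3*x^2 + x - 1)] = 2*((x - 5)*(3*x^2 - 6*x + 1)^2 + (-3*x^2 + 6*x - 3*(x - 5)*(x - 1) - 1)*(x^3 - 3*x^2 + x - 1))/(x^3 - 3*x^2 + x - 1)^3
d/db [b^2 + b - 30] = 2*b + 1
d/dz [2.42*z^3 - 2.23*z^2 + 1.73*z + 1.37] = 7.26*z^2 - 4.46*z + 1.73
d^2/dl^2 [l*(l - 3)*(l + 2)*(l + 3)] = 12*l^2 + 12*l - 18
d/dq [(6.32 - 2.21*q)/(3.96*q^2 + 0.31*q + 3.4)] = (8.7516*q^2 - 50.0544*q - 9.4732)/(15.6816*q^4 + 2.4552*q^3 + 27.0241*q^2 + 2.108*q + 11.56)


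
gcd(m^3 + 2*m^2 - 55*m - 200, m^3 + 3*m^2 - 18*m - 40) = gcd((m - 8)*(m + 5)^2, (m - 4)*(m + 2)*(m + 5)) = m + 5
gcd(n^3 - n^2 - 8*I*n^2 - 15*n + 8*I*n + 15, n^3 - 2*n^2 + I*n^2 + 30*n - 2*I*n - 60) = n - 5*I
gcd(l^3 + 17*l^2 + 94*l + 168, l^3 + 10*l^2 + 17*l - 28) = l^2 + 11*l + 28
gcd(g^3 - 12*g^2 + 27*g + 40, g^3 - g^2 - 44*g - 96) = g - 8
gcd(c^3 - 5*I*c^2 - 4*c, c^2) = c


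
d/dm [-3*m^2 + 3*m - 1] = 3 - 6*m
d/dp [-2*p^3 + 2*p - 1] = 2 - 6*p^2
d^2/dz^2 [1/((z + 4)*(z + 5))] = 2*((z + 4)^2 + (z + 4)*(z + 5) + (z + 5)^2)/((z + 4)^3*(z + 5)^3)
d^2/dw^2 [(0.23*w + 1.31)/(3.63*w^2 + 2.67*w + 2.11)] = ((0.23*w + 1.31)*(7.26*w + 2.67)*(14.52*w + 5.34) - (5.0094*w + 10.7388)*(3.63*w^2 + 2.67*w + 2.11))/(3.63*w^2 + 2.67*w + 2.11)^3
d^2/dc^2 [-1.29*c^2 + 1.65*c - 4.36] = -2.58000000000000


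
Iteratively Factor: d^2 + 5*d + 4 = (d + 4)*(d + 1)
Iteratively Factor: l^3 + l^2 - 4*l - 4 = (l + 2)*(l^2 - l - 2) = (l + 1)*(l + 2)*(l - 2)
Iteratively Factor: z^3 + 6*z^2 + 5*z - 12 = (z + 3)*(z^2 + 3*z - 4) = (z - 1)*(z + 3)*(z + 4)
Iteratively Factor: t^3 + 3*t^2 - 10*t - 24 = (t + 4)*(t^2 - t - 6) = (t - 3)*(t + 4)*(t + 2)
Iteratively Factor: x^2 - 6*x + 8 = (x - 2)*(x - 4)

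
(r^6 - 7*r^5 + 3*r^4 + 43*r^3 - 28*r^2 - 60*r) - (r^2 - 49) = r^6 - 7*r^5 + 3*r^4 + 43*r^3 - 29*r^2 - 60*r + 49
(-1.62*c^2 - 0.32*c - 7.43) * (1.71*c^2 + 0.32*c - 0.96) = -2.7702*c^4 - 1.0656*c^3 - 11.2525*c^2 - 2.0704*c + 7.1328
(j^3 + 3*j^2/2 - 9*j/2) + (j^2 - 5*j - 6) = j^3 + 5*j^2/2 - 19*j/2 - 6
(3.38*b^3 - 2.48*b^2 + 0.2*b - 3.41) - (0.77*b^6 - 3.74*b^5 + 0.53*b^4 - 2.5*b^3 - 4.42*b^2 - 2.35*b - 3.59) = -0.77*b^6 + 3.74*b^5 - 0.53*b^4 + 5.88*b^3 + 1.94*b^2 + 2.55*b + 0.18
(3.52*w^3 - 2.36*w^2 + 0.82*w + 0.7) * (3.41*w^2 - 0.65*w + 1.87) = 12.0032*w^5 - 10.3356*w^4 + 10.9126*w^3 - 2.5592*w^2 + 1.0784*w + 1.309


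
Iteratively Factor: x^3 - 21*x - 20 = (x + 1)*(x^2 - x - 20) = (x + 1)*(x + 4)*(x - 5)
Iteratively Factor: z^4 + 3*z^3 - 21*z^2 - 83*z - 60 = (z + 1)*(z^3 + 2*z^2 - 23*z - 60) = (z + 1)*(z + 3)*(z^2 - z - 20) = (z + 1)*(z + 3)*(z + 4)*(z - 5)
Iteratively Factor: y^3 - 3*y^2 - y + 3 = (y - 1)*(y^2 - 2*y - 3) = (y - 1)*(y + 1)*(y - 3)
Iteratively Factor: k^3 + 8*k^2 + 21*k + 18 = (k + 2)*(k^2 + 6*k + 9) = (k + 2)*(k + 3)*(k + 3)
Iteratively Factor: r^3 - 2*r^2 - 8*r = (r + 2)*(r^2 - 4*r) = r*(r + 2)*(r - 4)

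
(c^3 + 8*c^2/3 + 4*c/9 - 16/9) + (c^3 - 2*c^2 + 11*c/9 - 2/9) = 2*c^3 + 2*c^2/3 + 5*c/3 - 2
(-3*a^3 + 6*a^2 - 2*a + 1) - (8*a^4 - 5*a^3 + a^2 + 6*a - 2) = -8*a^4 + 2*a^3 + 5*a^2 - 8*a + 3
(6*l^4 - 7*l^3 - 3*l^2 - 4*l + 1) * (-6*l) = -36*l^5 + 42*l^4 + 18*l^3 + 24*l^2 - 6*l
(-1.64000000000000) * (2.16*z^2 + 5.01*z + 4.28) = -3.5424*z^2 - 8.2164*z - 7.0192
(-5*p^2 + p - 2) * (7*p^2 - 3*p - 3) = -35*p^4 + 22*p^3 - 2*p^2 + 3*p + 6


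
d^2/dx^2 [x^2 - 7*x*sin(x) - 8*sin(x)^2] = 7*x*sin(x) + 32*sin(x)^2 - 14*cos(x) - 14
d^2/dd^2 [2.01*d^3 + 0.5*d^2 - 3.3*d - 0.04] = 12.06*d + 1.0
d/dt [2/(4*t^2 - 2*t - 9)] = 4*(1 - 4*t)/(-4*t^2 + 2*t + 9)^2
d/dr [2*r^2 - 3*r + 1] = 4*r - 3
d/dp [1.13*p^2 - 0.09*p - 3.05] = 2.26*p - 0.09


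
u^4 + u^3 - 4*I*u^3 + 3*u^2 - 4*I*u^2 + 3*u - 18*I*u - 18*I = (u + 1)*(u - 3*I)^2*(u + 2*I)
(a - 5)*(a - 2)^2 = a^3 - 9*a^2 + 24*a - 20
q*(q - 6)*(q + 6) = q^3 - 36*q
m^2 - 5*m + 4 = (m - 4)*(m - 1)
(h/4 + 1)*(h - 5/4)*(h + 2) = h^3/4 + 19*h^2/16 + h/8 - 5/2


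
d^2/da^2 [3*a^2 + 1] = 6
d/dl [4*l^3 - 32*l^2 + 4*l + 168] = 12*l^2 - 64*l + 4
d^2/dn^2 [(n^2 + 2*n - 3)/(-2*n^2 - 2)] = 2*(-n^3 + 6*n^2 + 3*n - 2)/(n^6 + 3*n^4 + 3*n^2 + 1)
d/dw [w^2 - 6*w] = 2*w - 6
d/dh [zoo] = 0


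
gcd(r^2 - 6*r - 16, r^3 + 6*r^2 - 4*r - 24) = r + 2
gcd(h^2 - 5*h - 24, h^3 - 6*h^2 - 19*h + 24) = h^2 - 5*h - 24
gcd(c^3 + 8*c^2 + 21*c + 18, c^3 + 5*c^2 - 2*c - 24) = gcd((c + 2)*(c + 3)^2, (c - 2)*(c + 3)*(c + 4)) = c + 3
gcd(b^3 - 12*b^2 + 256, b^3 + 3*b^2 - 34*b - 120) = b + 4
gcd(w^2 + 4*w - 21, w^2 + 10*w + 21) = w + 7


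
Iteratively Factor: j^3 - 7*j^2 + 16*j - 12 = (j - 2)*(j^2 - 5*j + 6) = (j - 3)*(j - 2)*(j - 2)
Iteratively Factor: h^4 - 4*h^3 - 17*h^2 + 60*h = (h - 5)*(h^3 + h^2 - 12*h) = (h - 5)*(h + 4)*(h^2 - 3*h) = h*(h - 5)*(h + 4)*(h - 3)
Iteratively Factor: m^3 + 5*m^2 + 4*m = (m + 4)*(m^2 + m) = m*(m + 4)*(m + 1)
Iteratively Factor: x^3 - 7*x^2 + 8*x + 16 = (x + 1)*(x^2 - 8*x + 16) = (x - 4)*(x + 1)*(x - 4)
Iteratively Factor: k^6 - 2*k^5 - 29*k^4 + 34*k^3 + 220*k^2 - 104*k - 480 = (k - 2)*(k^5 - 29*k^3 - 24*k^2 + 172*k + 240) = (k - 2)*(k + 4)*(k^4 - 4*k^3 - 13*k^2 + 28*k + 60) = (k - 5)*(k - 2)*(k + 4)*(k^3 + k^2 - 8*k - 12) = (k - 5)*(k - 2)*(k + 2)*(k + 4)*(k^2 - k - 6) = (k - 5)*(k - 3)*(k - 2)*(k + 2)*(k + 4)*(k + 2)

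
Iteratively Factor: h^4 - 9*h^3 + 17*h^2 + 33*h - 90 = (h + 2)*(h^3 - 11*h^2 + 39*h - 45) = (h - 3)*(h + 2)*(h^2 - 8*h + 15) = (h - 3)^2*(h + 2)*(h - 5)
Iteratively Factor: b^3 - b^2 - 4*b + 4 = (b + 2)*(b^2 - 3*b + 2) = (b - 2)*(b + 2)*(b - 1)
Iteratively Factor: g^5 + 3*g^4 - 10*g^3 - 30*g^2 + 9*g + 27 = (g - 1)*(g^4 + 4*g^3 - 6*g^2 - 36*g - 27) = (g - 1)*(g + 3)*(g^3 + g^2 - 9*g - 9) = (g - 3)*(g - 1)*(g + 3)*(g^2 + 4*g + 3) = (g - 3)*(g - 1)*(g + 3)^2*(g + 1)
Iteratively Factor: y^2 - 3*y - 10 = (y + 2)*(y - 5)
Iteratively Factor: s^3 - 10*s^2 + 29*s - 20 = (s - 5)*(s^2 - 5*s + 4) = (s - 5)*(s - 1)*(s - 4)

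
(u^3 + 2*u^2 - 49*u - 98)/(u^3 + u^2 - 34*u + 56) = (u^2 - 5*u - 14)/(u^2 - 6*u + 8)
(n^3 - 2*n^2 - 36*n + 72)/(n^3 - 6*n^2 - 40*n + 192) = (n^2 - 8*n + 12)/(n^2 - 12*n + 32)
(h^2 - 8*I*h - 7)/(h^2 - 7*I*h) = (h - I)/h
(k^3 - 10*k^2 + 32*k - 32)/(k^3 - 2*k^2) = 1 - 8/k + 16/k^2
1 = 1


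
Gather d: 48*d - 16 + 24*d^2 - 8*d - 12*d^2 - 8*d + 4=12*d^2 + 32*d - 12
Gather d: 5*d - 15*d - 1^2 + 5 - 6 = -10*d - 2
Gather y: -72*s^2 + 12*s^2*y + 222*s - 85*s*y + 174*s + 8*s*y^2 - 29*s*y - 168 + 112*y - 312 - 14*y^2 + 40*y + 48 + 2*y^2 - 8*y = -72*s^2 + 396*s + y^2*(8*s - 12) + y*(12*s^2 - 114*s + 144) - 432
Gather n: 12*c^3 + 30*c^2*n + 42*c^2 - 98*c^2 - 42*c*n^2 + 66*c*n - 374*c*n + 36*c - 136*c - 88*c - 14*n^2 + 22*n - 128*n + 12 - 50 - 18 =12*c^3 - 56*c^2 - 188*c + n^2*(-42*c - 14) + n*(30*c^2 - 308*c - 106) - 56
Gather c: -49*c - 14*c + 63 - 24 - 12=27 - 63*c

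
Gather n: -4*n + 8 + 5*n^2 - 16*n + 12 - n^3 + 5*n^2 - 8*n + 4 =-n^3 + 10*n^2 - 28*n + 24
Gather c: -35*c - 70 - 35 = -35*c - 105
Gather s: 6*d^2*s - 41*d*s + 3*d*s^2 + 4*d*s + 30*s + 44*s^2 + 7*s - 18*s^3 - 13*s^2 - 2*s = -18*s^3 + s^2*(3*d + 31) + s*(6*d^2 - 37*d + 35)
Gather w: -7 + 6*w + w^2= w^2 + 6*w - 7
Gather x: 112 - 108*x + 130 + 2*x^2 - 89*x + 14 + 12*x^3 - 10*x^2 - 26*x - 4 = 12*x^3 - 8*x^2 - 223*x + 252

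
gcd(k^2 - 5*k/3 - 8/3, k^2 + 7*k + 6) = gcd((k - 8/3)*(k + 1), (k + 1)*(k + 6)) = k + 1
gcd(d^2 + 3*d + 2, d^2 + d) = d + 1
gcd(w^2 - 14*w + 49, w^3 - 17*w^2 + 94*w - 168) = w - 7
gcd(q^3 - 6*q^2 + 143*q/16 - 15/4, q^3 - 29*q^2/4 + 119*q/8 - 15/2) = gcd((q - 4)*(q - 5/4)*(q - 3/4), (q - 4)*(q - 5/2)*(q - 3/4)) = q^2 - 19*q/4 + 3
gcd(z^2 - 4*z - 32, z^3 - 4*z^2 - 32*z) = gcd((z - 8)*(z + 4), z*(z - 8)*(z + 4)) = z^2 - 4*z - 32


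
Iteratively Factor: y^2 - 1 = (y + 1)*(y - 1)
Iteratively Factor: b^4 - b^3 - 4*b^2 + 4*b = (b + 2)*(b^3 - 3*b^2 + 2*b) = (b - 2)*(b + 2)*(b^2 - b) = (b - 2)*(b - 1)*(b + 2)*(b)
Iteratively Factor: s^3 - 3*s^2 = (s)*(s^2 - 3*s) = s^2*(s - 3)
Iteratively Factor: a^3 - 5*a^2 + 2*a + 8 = (a + 1)*(a^2 - 6*a + 8) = (a - 4)*(a + 1)*(a - 2)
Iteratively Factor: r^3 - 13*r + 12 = (r + 4)*(r^2 - 4*r + 3) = (r - 1)*(r + 4)*(r - 3)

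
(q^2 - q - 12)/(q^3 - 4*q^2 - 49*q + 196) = (q + 3)/(q^2 - 49)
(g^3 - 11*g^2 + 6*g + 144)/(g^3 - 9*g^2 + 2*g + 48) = (g^2 - 3*g - 18)/(g^2 - g - 6)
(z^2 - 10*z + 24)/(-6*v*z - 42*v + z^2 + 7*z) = (-z^2 + 10*z - 24)/(6*v*z + 42*v - z^2 - 7*z)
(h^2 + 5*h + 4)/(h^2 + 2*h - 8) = (h + 1)/(h - 2)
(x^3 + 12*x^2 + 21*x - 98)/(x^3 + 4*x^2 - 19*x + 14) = (x + 7)/(x - 1)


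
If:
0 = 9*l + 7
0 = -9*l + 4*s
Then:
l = -7/9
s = -7/4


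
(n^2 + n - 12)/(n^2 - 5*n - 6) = (-n^2 - n + 12)/(-n^2 + 5*n + 6)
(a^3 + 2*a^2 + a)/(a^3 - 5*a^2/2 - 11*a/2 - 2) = 2*a*(a + 1)/(2*a^2 - 7*a - 4)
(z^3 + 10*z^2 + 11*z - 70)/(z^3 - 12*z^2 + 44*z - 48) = (z^2 + 12*z + 35)/(z^2 - 10*z + 24)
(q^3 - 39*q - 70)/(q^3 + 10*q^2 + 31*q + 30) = (q - 7)/(q + 3)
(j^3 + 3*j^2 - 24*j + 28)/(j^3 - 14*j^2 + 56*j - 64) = (j^2 + 5*j - 14)/(j^2 - 12*j + 32)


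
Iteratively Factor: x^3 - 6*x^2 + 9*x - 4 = (x - 1)*(x^2 - 5*x + 4) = (x - 4)*(x - 1)*(x - 1)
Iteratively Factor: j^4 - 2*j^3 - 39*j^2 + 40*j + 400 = (j + 4)*(j^3 - 6*j^2 - 15*j + 100) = (j - 5)*(j + 4)*(j^2 - j - 20) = (j - 5)^2*(j + 4)*(j + 4)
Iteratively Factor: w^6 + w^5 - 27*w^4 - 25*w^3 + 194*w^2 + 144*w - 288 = (w + 2)*(w^5 - w^4 - 25*w^3 + 25*w^2 + 144*w - 144) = (w + 2)*(w + 3)*(w^4 - 4*w^3 - 13*w^2 + 64*w - 48) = (w - 4)*(w + 2)*(w + 3)*(w^3 - 13*w + 12) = (w - 4)*(w + 2)*(w + 3)*(w + 4)*(w^2 - 4*w + 3) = (w - 4)*(w - 1)*(w + 2)*(w + 3)*(w + 4)*(w - 3)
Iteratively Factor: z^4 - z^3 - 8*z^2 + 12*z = (z)*(z^3 - z^2 - 8*z + 12) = z*(z + 3)*(z^2 - 4*z + 4) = z*(z - 2)*(z + 3)*(z - 2)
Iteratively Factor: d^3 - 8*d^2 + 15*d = (d)*(d^2 - 8*d + 15) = d*(d - 5)*(d - 3)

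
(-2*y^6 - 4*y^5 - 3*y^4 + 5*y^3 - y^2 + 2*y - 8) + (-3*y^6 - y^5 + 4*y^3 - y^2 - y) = -5*y^6 - 5*y^5 - 3*y^4 + 9*y^3 - 2*y^2 + y - 8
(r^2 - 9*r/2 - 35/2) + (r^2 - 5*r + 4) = 2*r^2 - 19*r/2 - 27/2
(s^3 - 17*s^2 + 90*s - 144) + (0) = s^3 - 17*s^2 + 90*s - 144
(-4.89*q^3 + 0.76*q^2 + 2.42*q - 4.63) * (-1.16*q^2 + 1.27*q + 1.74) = 5.6724*q^5 - 7.0919*q^4 - 10.3506*q^3 + 9.7666*q^2 - 1.6693*q - 8.0562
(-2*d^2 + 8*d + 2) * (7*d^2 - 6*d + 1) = -14*d^4 + 68*d^3 - 36*d^2 - 4*d + 2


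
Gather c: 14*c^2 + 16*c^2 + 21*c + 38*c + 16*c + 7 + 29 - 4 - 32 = 30*c^2 + 75*c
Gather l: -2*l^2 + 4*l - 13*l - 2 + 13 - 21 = -2*l^2 - 9*l - 10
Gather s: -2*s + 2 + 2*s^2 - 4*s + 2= 2*s^2 - 6*s + 4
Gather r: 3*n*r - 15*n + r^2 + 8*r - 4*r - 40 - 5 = -15*n + r^2 + r*(3*n + 4) - 45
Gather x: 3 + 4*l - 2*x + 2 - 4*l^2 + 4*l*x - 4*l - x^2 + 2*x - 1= -4*l^2 + 4*l*x - x^2 + 4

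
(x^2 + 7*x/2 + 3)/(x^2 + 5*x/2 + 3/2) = (x + 2)/(x + 1)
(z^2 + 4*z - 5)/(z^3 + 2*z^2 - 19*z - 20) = (z - 1)/(z^2 - 3*z - 4)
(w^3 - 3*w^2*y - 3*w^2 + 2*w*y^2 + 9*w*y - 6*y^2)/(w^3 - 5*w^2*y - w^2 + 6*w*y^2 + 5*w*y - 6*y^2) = (-w^2 + w*y + 3*w - 3*y)/(-w^2 + 3*w*y + w - 3*y)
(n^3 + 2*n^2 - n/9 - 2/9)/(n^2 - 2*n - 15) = (-9*n^3 - 18*n^2 + n + 2)/(9*(-n^2 + 2*n + 15))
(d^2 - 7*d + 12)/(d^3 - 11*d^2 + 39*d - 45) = (d - 4)/(d^2 - 8*d + 15)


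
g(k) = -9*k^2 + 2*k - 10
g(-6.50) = -403.25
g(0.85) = -14.80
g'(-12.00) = 218.00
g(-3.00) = -97.00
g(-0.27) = -11.20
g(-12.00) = -1330.00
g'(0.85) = -13.30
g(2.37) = -55.81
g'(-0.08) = 3.44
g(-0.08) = -10.22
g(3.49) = -112.64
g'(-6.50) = 119.00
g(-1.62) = -36.86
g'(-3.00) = 56.00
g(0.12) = -9.89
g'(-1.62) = 31.16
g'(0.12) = -0.16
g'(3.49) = -60.82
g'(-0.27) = 6.86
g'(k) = 2 - 18*k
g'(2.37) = -40.66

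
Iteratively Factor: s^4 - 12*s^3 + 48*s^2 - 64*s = (s - 4)*(s^3 - 8*s^2 + 16*s) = (s - 4)^2*(s^2 - 4*s) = s*(s - 4)^2*(s - 4)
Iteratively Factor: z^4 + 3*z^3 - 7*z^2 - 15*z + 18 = (z + 3)*(z^3 - 7*z + 6) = (z - 2)*(z + 3)*(z^2 + 2*z - 3) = (z - 2)*(z + 3)^2*(z - 1)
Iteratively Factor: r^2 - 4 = (r - 2)*(r + 2)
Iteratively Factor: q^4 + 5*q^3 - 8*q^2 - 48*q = (q + 4)*(q^3 + q^2 - 12*q) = q*(q + 4)*(q^2 + q - 12) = q*(q - 3)*(q + 4)*(q + 4)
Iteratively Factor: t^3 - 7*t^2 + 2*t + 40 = (t + 2)*(t^2 - 9*t + 20) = (t - 4)*(t + 2)*(t - 5)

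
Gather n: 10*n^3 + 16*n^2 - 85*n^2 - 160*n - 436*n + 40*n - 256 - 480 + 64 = 10*n^3 - 69*n^2 - 556*n - 672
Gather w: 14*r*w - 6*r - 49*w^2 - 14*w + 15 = -6*r - 49*w^2 + w*(14*r - 14) + 15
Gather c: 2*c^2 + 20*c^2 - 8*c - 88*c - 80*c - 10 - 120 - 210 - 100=22*c^2 - 176*c - 440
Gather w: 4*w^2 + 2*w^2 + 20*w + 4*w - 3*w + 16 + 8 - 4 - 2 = 6*w^2 + 21*w + 18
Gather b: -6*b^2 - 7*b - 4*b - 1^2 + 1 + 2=-6*b^2 - 11*b + 2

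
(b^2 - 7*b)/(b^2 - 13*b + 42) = b/(b - 6)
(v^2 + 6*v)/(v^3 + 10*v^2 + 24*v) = 1/(v + 4)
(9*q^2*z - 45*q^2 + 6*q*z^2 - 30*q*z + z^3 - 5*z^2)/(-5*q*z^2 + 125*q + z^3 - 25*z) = (9*q^2 + 6*q*z + z^2)/(-5*q*z - 25*q + z^2 + 5*z)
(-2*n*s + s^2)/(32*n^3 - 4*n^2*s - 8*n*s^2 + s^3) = s/(-16*n^2 - 6*n*s + s^2)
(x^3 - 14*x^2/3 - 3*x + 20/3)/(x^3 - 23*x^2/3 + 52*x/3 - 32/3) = (3*x^2 - 11*x - 20)/(3*x^2 - 20*x + 32)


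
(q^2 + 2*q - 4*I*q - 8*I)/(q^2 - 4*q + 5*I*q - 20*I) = (q^2 + q*(2 - 4*I) - 8*I)/(q^2 + q*(-4 + 5*I) - 20*I)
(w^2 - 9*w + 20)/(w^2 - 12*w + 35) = (w - 4)/(w - 7)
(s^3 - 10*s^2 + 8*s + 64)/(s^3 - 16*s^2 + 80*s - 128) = (s + 2)/(s - 4)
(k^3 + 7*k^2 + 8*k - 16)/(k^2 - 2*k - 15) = (-k^3 - 7*k^2 - 8*k + 16)/(-k^2 + 2*k + 15)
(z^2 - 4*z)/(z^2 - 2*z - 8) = z/(z + 2)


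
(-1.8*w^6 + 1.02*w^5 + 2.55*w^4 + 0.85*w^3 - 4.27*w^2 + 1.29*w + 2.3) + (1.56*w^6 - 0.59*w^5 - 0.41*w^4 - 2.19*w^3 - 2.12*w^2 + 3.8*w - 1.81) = -0.24*w^6 + 0.43*w^5 + 2.14*w^4 - 1.34*w^3 - 6.39*w^2 + 5.09*w + 0.49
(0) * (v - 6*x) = 0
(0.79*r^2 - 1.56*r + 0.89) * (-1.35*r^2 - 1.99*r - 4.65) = -1.0665*r^4 + 0.5339*r^3 - 1.7706*r^2 + 5.4829*r - 4.1385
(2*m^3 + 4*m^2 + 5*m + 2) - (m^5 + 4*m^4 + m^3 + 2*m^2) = -m^5 - 4*m^4 + m^3 + 2*m^2 + 5*m + 2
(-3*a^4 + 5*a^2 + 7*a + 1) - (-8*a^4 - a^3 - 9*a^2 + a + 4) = 5*a^4 + a^3 + 14*a^2 + 6*a - 3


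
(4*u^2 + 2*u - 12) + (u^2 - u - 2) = 5*u^2 + u - 14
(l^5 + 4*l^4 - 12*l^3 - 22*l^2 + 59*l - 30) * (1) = l^5 + 4*l^4 - 12*l^3 - 22*l^2 + 59*l - 30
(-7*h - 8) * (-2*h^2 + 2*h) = 14*h^3 + 2*h^2 - 16*h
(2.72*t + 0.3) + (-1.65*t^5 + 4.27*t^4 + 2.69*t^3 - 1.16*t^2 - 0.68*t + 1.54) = -1.65*t^5 + 4.27*t^4 + 2.69*t^3 - 1.16*t^2 + 2.04*t + 1.84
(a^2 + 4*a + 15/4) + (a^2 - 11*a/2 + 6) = 2*a^2 - 3*a/2 + 39/4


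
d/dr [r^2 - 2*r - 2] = 2*r - 2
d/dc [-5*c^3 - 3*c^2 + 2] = 3*c*(-5*c - 2)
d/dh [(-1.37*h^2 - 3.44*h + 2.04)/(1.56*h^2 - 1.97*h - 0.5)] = (8.0653*h^2 - 4.9948*h + 5.7388)/(2.4336*h^4 - 6.1464*h^3 + 2.3209*h^2 + 1.97*h + 0.25)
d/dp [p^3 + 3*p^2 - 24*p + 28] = 3*p^2 + 6*p - 24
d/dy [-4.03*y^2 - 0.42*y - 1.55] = -8.06*y - 0.42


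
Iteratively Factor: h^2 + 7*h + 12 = (h + 4)*(h + 3)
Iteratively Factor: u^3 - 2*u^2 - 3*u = (u - 3)*(u^2 + u) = u*(u - 3)*(u + 1)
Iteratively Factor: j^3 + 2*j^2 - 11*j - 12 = (j + 4)*(j^2 - 2*j - 3) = (j + 1)*(j + 4)*(j - 3)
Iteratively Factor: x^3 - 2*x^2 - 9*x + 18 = (x - 2)*(x^2 - 9) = (x - 3)*(x - 2)*(x + 3)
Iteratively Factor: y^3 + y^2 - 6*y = (y - 2)*(y^2 + 3*y) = (y - 2)*(y + 3)*(y)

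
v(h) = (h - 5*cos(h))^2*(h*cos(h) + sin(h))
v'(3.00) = -228.61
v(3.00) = -178.79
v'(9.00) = -1662.64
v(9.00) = -1431.10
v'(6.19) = 11.64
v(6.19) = 8.91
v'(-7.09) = -725.65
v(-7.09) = -626.18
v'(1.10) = -17.82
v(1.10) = 1.90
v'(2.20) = -103.38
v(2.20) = -12.86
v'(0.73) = -22.44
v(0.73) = 10.87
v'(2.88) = -248.34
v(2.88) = -150.00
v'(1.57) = 14.97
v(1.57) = 2.46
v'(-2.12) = -1.50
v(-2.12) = 0.06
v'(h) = (h - 5*cos(h))^2*(-h*sin(h) + 2*cos(h)) + (h - 5*cos(h))*(h*cos(h) + sin(h))*(10*sin(h) + 2)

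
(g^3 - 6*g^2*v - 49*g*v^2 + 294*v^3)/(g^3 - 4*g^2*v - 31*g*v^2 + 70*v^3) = (-g^2 - g*v + 42*v^2)/(-g^2 - 3*g*v + 10*v^2)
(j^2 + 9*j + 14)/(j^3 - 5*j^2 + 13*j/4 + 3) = 4*(j^2 + 9*j + 14)/(4*j^3 - 20*j^2 + 13*j + 12)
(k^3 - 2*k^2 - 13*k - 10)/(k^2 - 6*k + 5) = (k^2 + 3*k + 2)/(k - 1)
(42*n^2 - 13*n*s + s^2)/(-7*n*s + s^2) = (-6*n + s)/s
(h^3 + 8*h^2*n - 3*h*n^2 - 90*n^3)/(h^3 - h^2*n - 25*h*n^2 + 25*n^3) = (h^2 + 3*h*n - 18*n^2)/(h^2 - 6*h*n + 5*n^2)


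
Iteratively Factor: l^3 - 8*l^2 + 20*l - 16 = (l - 2)*(l^2 - 6*l + 8) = (l - 2)^2*(l - 4)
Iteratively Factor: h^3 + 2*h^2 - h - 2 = (h + 1)*(h^2 + h - 2) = (h - 1)*(h + 1)*(h + 2)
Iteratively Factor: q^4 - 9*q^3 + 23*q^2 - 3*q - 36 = (q + 1)*(q^3 - 10*q^2 + 33*q - 36) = (q - 3)*(q + 1)*(q^2 - 7*q + 12) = (q - 3)^2*(q + 1)*(q - 4)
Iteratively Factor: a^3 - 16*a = (a)*(a^2 - 16) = a*(a - 4)*(a + 4)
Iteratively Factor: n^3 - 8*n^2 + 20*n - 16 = (n - 2)*(n^2 - 6*n + 8) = (n - 4)*(n - 2)*(n - 2)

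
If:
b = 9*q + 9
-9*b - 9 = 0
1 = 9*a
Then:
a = 1/9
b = -1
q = -10/9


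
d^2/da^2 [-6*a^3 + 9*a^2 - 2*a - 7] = 18 - 36*a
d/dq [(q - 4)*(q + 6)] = 2*q + 2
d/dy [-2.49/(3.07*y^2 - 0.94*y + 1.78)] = (15.2886*y - 2.3406)/(3.07*y^2 - 0.94*y + 1.78)^2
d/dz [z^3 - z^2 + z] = 3*z^2 - 2*z + 1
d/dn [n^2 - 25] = 2*n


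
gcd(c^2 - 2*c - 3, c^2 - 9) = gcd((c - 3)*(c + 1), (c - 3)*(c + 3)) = c - 3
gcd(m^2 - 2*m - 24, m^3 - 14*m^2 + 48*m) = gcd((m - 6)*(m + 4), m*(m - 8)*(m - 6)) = m - 6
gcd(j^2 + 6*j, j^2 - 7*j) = j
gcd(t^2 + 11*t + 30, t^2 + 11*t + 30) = t^2 + 11*t + 30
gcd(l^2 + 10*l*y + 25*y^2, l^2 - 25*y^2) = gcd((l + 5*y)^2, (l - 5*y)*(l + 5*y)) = l + 5*y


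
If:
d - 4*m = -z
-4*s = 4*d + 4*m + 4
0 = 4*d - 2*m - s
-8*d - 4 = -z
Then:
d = 0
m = 1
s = -2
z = 4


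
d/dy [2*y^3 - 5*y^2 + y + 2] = 6*y^2 - 10*y + 1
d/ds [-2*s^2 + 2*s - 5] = 2 - 4*s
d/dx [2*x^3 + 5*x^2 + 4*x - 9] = 6*x^2 + 10*x + 4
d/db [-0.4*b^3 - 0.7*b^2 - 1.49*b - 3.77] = -1.2*b^2 - 1.4*b - 1.49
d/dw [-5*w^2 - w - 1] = -10*w - 1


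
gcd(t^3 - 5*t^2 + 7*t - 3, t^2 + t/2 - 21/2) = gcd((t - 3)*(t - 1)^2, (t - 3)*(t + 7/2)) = t - 3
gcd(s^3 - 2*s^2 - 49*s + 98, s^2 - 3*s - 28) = s - 7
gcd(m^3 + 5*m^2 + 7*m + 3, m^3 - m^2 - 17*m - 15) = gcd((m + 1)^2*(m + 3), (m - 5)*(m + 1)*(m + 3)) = m^2 + 4*m + 3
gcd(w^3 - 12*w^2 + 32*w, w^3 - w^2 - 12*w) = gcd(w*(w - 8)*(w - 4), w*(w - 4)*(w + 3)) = w^2 - 4*w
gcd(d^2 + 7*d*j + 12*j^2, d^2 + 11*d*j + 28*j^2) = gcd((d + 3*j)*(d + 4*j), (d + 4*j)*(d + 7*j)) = d + 4*j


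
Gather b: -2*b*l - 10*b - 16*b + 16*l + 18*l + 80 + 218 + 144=b*(-2*l - 26) + 34*l + 442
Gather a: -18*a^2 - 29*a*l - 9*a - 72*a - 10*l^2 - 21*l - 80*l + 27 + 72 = -18*a^2 + a*(-29*l - 81) - 10*l^2 - 101*l + 99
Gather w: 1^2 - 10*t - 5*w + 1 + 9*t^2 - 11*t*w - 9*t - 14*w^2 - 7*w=9*t^2 - 19*t - 14*w^2 + w*(-11*t - 12) + 2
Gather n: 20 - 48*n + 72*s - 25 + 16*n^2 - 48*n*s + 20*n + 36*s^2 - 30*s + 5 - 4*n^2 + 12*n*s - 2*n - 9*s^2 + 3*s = 12*n^2 + n*(-36*s - 30) + 27*s^2 + 45*s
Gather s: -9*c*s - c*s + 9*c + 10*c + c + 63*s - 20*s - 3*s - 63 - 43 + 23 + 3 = 20*c + s*(40 - 10*c) - 80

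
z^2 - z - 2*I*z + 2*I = (z - 1)*(z - 2*I)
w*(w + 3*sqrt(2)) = w^2 + 3*sqrt(2)*w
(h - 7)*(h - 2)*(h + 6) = h^3 - 3*h^2 - 40*h + 84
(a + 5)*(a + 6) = a^2 + 11*a + 30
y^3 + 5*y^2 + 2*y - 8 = (y - 1)*(y + 2)*(y + 4)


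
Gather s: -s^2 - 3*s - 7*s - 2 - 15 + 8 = -s^2 - 10*s - 9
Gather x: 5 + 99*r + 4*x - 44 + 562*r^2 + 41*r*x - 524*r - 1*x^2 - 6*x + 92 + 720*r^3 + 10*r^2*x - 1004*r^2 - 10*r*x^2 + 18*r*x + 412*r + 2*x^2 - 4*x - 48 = 720*r^3 - 442*r^2 - 13*r + x^2*(1 - 10*r) + x*(10*r^2 + 59*r - 6) + 5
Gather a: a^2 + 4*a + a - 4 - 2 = a^2 + 5*a - 6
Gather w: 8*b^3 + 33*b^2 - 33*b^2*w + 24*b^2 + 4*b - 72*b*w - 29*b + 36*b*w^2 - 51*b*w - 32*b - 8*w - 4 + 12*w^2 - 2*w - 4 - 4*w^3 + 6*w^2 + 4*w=8*b^3 + 57*b^2 - 57*b - 4*w^3 + w^2*(36*b + 18) + w*(-33*b^2 - 123*b - 6) - 8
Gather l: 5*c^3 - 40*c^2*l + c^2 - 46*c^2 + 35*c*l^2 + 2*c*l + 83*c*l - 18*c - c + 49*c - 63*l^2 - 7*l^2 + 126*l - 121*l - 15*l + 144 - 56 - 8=5*c^3 - 45*c^2 + 30*c + l^2*(35*c - 70) + l*(-40*c^2 + 85*c - 10) + 80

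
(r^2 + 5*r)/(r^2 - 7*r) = (r + 5)/(r - 7)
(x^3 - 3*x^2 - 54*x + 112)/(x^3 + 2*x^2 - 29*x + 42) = (x - 8)/(x - 3)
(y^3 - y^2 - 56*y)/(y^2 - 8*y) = y + 7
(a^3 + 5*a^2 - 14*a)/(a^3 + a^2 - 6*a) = (a + 7)/(a + 3)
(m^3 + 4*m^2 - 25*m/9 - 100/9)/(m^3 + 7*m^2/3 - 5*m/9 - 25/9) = (3*m^2 + 7*m - 20)/(3*m^2 + 2*m - 5)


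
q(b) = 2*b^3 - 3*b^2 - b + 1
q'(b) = 6*b^2 - 6*b - 1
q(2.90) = 21.65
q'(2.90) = 32.06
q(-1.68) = -15.27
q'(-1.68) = 26.01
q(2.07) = 3.81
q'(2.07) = 12.29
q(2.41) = 9.16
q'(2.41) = 19.39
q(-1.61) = -13.51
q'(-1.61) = 24.21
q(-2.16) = -30.99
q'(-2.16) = 39.95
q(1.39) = -0.82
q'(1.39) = 2.25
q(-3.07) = -82.07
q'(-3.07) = 73.97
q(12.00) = 3013.00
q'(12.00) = 791.00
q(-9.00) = -1691.00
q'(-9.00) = 539.00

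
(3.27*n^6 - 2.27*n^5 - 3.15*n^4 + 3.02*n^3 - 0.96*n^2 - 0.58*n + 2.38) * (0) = 0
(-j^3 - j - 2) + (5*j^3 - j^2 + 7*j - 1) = 4*j^3 - j^2 + 6*j - 3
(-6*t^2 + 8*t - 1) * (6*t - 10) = -36*t^3 + 108*t^2 - 86*t + 10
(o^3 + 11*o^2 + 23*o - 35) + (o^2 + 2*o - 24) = o^3 + 12*o^2 + 25*o - 59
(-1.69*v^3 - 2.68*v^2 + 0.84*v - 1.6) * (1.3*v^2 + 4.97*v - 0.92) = -2.197*v^5 - 11.8833*v^4 - 10.6728*v^3 + 4.5604*v^2 - 8.7248*v + 1.472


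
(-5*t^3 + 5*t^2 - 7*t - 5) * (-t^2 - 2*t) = 5*t^5 + 5*t^4 - 3*t^3 + 19*t^2 + 10*t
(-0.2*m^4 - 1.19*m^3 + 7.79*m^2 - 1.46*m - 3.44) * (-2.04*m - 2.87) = 0.408*m^5 + 3.0016*m^4 - 12.4763*m^3 - 19.3789*m^2 + 11.2078*m + 9.8728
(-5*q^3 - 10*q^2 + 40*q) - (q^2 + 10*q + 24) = -5*q^3 - 11*q^2 + 30*q - 24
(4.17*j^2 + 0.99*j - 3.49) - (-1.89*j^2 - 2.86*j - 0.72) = 6.06*j^2 + 3.85*j - 2.77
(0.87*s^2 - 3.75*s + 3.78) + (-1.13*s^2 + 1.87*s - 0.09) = -0.26*s^2 - 1.88*s + 3.69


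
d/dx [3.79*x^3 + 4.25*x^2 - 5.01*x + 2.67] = 11.37*x^2 + 8.5*x - 5.01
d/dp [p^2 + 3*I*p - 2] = 2*p + 3*I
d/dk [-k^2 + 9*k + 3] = 9 - 2*k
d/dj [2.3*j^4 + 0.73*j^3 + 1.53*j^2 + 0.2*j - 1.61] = 9.2*j^3 + 2.19*j^2 + 3.06*j + 0.2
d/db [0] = 0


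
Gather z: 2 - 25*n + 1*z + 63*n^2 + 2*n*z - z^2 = 63*n^2 - 25*n - z^2 + z*(2*n + 1) + 2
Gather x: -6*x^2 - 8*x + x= -6*x^2 - 7*x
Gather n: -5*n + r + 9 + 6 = -5*n + r + 15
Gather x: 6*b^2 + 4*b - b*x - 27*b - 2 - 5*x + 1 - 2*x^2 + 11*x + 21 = 6*b^2 - 23*b - 2*x^2 + x*(6 - b) + 20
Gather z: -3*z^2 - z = -3*z^2 - z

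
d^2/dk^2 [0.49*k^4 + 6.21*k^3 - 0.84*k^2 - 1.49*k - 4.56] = 5.88*k^2 + 37.26*k - 1.68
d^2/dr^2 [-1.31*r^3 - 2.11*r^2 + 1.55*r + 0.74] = -7.86*r - 4.22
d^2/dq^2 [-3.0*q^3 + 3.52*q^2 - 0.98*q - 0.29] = 7.04 - 18.0*q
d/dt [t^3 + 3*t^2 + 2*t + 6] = 3*t^2 + 6*t + 2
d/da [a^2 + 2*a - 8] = 2*a + 2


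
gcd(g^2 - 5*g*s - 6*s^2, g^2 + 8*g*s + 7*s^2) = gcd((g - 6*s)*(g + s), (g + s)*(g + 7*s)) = g + s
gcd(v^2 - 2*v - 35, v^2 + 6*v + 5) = v + 5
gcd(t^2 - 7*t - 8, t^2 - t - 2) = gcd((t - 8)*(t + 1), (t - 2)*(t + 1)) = t + 1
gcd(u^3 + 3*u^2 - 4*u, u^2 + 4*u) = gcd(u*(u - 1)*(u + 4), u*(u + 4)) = u^2 + 4*u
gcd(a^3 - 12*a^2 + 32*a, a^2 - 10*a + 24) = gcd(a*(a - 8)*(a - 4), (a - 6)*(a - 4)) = a - 4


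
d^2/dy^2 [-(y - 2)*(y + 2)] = -2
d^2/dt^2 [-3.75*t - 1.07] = 0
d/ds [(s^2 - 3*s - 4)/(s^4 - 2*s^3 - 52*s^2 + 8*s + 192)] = (-2*s^5 + 11*s^4 + 4*s^3 - 172*s^2 - 32*s - 544)/(s^8 - 4*s^7 - 100*s^6 + 224*s^5 + 3056*s^4 - 1600*s^3 - 19904*s^2 + 3072*s + 36864)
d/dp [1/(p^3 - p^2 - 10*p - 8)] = (-3*p^2 + 2*p + 10)/(-p^3 + p^2 + 10*p + 8)^2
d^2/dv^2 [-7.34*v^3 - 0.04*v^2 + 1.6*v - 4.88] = -44.04*v - 0.08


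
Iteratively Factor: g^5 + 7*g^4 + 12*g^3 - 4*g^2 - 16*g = (g)*(g^4 + 7*g^3 + 12*g^2 - 4*g - 16) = g*(g + 2)*(g^3 + 5*g^2 + 2*g - 8) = g*(g - 1)*(g + 2)*(g^2 + 6*g + 8) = g*(g - 1)*(g + 2)*(g + 4)*(g + 2)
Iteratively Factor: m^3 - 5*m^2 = (m - 5)*(m^2) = m*(m - 5)*(m)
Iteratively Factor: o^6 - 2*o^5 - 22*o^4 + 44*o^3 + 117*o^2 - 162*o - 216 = (o - 3)*(o^5 + o^4 - 19*o^3 - 13*o^2 + 78*o + 72) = (o - 3)*(o + 4)*(o^4 - 3*o^3 - 7*o^2 + 15*o + 18) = (o - 3)^2*(o + 4)*(o^3 - 7*o - 6) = (o - 3)^3*(o + 4)*(o^2 + 3*o + 2) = (o - 3)^3*(o + 2)*(o + 4)*(o + 1)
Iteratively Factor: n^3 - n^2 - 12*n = (n + 3)*(n^2 - 4*n) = (n - 4)*(n + 3)*(n)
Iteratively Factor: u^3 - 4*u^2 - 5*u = (u)*(u^2 - 4*u - 5) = u*(u - 5)*(u + 1)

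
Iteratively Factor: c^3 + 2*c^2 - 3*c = (c)*(c^2 + 2*c - 3) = c*(c - 1)*(c + 3)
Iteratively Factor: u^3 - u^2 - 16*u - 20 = (u + 2)*(u^2 - 3*u - 10) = (u - 5)*(u + 2)*(u + 2)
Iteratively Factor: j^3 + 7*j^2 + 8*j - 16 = (j - 1)*(j^2 + 8*j + 16) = (j - 1)*(j + 4)*(j + 4)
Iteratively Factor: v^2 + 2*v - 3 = (v - 1)*(v + 3)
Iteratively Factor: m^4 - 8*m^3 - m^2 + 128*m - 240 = (m - 5)*(m^3 - 3*m^2 - 16*m + 48) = (m - 5)*(m + 4)*(m^2 - 7*m + 12) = (m - 5)*(m - 3)*(m + 4)*(m - 4)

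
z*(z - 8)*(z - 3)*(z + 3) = z^4 - 8*z^3 - 9*z^2 + 72*z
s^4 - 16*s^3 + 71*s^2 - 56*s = s*(s - 8)*(s - 7)*(s - 1)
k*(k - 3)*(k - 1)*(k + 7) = k^4 + 3*k^3 - 25*k^2 + 21*k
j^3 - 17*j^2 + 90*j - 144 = (j - 8)*(j - 6)*(j - 3)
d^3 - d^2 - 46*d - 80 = (d - 8)*(d + 2)*(d + 5)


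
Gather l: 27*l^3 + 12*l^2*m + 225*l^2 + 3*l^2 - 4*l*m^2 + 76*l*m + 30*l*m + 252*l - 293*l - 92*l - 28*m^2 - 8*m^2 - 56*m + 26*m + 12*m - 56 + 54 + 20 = 27*l^3 + l^2*(12*m + 228) + l*(-4*m^2 + 106*m - 133) - 36*m^2 - 18*m + 18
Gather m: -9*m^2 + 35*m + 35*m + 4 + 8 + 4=-9*m^2 + 70*m + 16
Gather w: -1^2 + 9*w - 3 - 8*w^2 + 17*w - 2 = -8*w^2 + 26*w - 6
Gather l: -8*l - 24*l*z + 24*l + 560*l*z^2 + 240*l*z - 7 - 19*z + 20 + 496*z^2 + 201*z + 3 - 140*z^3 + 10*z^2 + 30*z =l*(560*z^2 + 216*z + 16) - 140*z^3 + 506*z^2 + 212*z + 16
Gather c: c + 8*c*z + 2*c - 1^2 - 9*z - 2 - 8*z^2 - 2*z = c*(8*z + 3) - 8*z^2 - 11*z - 3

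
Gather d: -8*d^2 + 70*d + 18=-8*d^2 + 70*d + 18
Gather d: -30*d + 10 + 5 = 15 - 30*d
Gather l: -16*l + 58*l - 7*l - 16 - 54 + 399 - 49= 35*l + 280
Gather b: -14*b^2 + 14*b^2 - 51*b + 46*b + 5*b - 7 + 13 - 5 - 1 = 0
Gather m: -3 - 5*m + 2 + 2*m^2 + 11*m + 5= 2*m^2 + 6*m + 4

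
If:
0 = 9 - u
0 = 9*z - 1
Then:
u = 9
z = 1/9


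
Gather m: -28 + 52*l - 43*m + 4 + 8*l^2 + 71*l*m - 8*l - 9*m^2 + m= 8*l^2 + 44*l - 9*m^2 + m*(71*l - 42) - 24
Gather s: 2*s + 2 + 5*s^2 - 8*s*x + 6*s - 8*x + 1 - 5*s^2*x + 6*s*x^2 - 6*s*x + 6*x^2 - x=s^2*(5 - 5*x) + s*(6*x^2 - 14*x + 8) + 6*x^2 - 9*x + 3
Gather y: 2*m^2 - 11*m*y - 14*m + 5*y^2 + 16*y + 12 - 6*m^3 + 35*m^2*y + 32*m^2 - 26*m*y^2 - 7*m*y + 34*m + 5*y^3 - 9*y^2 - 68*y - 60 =-6*m^3 + 34*m^2 + 20*m + 5*y^3 + y^2*(-26*m - 4) + y*(35*m^2 - 18*m - 52) - 48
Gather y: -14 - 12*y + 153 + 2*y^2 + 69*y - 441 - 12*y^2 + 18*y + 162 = -10*y^2 + 75*y - 140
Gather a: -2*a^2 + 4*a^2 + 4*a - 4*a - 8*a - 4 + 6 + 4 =2*a^2 - 8*a + 6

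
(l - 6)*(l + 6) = l^2 - 36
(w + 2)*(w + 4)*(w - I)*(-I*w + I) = -I*w^4 - w^3 - 5*I*w^3 - 5*w^2 - 2*I*w^2 - 2*w + 8*I*w + 8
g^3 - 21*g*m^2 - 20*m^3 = (g - 5*m)*(g + m)*(g + 4*m)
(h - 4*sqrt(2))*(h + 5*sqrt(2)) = h^2 + sqrt(2)*h - 40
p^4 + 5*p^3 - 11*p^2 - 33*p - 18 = (p - 3)*(p + 1)^2*(p + 6)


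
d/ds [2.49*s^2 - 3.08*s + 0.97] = 4.98*s - 3.08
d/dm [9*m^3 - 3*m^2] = 3*m*(9*m - 2)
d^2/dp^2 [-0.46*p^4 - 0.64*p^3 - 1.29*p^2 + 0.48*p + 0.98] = -5.52*p^2 - 3.84*p - 2.58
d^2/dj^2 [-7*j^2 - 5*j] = -14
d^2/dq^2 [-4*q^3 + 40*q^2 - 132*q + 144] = 80 - 24*q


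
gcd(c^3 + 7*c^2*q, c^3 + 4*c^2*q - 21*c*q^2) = c^2 + 7*c*q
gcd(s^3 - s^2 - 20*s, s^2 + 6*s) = s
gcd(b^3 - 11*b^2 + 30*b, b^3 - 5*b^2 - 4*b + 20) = b - 5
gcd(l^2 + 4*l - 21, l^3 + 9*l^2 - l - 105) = l^2 + 4*l - 21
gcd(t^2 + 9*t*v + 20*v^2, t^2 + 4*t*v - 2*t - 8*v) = t + 4*v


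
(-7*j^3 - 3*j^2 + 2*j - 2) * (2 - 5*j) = 35*j^4 + j^3 - 16*j^2 + 14*j - 4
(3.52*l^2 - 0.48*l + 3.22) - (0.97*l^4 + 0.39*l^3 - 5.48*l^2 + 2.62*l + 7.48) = -0.97*l^4 - 0.39*l^3 + 9.0*l^2 - 3.1*l - 4.26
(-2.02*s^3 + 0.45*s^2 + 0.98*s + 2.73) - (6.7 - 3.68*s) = -2.02*s^3 + 0.45*s^2 + 4.66*s - 3.97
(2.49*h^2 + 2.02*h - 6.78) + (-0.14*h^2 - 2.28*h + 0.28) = 2.35*h^2 - 0.26*h - 6.5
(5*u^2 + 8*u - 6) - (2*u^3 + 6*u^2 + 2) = -2*u^3 - u^2 + 8*u - 8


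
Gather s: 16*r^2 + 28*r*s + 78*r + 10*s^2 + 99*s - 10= 16*r^2 + 78*r + 10*s^2 + s*(28*r + 99) - 10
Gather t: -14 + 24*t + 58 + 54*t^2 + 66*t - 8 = 54*t^2 + 90*t + 36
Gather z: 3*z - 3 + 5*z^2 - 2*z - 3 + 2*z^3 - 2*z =2*z^3 + 5*z^2 - z - 6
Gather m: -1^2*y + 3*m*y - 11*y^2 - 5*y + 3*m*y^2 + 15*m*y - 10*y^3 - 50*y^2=m*(3*y^2 + 18*y) - 10*y^3 - 61*y^2 - 6*y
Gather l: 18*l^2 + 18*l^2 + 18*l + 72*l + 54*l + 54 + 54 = 36*l^2 + 144*l + 108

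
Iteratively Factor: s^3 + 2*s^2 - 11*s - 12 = (s - 3)*(s^2 + 5*s + 4) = (s - 3)*(s + 4)*(s + 1)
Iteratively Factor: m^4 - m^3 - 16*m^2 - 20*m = (m)*(m^3 - m^2 - 16*m - 20) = m*(m + 2)*(m^2 - 3*m - 10) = m*(m - 5)*(m + 2)*(m + 2)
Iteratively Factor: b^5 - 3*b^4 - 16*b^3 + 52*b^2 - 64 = (b - 4)*(b^4 + b^3 - 12*b^2 + 4*b + 16) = (b - 4)*(b - 2)*(b^3 + 3*b^2 - 6*b - 8) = (b - 4)*(b - 2)*(b + 1)*(b^2 + 2*b - 8) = (b - 4)*(b - 2)^2*(b + 1)*(b + 4)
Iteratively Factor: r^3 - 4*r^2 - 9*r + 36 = (r - 3)*(r^2 - r - 12) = (r - 4)*(r - 3)*(r + 3)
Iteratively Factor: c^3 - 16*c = (c - 4)*(c^2 + 4*c) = (c - 4)*(c + 4)*(c)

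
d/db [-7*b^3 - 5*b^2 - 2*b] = -21*b^2 - 10*b - 2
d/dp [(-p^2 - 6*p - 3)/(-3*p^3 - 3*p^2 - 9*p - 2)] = (-3*p^4 - 36*p^3 - 36*p^2 - 14*p - 15)/(9*p^6 + 18*p^5 + 63*p^4 + 66*p^3 + 93*p^2 + 36*p + 4)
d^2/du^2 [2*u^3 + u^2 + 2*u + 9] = 12*u + 2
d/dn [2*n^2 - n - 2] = 4*n - 1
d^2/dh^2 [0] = 0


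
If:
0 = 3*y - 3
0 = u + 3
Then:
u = -3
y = 1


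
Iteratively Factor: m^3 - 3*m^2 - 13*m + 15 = (m - 1)*(m^2 - 2*m - 15) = (m - 1)*(m + 3)*(m - 5)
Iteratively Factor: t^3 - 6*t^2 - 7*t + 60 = (t + 3)*(t^2 - 9*t + 20) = (t - 5)*(t + 3)*(t - 4)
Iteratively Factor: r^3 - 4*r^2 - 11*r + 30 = (r + 3)*(r^2 - 7*r + 10) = (r - 2)*(r + 3)*(r - 5)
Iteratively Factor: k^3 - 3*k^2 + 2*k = (k - 2)*(k^2 - k) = (k - 2)*(k - 1)*(k)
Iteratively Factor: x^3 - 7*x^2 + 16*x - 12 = (x - 2)*(x^2 - 5*x + 6) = (x - 2)^2*(x - 3)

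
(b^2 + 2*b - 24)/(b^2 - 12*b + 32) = (b + 6)/(b - 8)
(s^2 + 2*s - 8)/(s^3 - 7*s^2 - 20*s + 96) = (s - 2)/(s^2 - 11*s + 24)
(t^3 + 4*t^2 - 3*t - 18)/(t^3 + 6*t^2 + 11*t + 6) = (t^2 + t - 6)/(t^2 + 3*t + 2)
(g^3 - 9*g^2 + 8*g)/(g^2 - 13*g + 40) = g*(g - 1)/(g - 5)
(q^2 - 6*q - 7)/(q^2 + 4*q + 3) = (q - 7)/(q + 3)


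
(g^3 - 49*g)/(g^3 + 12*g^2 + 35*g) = (g - 7)/(g + 5)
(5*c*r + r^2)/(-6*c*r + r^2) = (5*c + r)/(-6*c + r)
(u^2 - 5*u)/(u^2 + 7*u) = (u - 5)/(u + 7)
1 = 1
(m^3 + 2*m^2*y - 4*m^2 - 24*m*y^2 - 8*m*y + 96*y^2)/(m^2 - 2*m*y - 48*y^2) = (-m^2 + 4*m*y + 4*m - 16*y)/(-m + 8*y)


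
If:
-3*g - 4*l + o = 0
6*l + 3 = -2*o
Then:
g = 7*o/9 + 2/3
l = -o/3 - 1/2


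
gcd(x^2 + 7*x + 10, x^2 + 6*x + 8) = x + 2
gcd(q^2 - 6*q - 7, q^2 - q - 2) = q + 1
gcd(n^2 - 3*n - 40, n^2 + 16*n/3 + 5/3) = n + 5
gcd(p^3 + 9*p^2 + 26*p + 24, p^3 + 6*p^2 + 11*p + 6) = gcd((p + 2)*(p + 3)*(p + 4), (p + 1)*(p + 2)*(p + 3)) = p^2 + 5*p + 6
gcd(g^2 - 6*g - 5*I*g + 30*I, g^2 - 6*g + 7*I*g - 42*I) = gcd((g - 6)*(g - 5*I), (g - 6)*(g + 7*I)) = g - 6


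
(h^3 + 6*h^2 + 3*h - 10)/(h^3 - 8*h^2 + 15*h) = (h^3 + 6*h^2 + 3*h - 10)/(h*(h^2 - 8*h + 15))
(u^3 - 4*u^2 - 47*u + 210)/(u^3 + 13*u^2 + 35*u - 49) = (u^2 - 11*u + 30)/(u^2 + 6*u - 7)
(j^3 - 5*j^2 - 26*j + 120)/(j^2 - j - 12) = (j^2 - j - 30)/(j + 3)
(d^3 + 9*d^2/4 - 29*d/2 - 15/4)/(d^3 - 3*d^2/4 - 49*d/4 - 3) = (d^2 + 2*d - 15)/(d^2 - d - 12)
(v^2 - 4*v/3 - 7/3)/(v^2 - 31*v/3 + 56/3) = (v + 1)/(v - 8)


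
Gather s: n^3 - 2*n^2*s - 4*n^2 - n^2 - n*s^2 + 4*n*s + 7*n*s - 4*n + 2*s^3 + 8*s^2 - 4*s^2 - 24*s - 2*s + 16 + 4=n^3 - 5*n^2 - 4*n + 2*s^3 + s^2*(4 - n) + s*(-2*n^2 + 11*n - 26) + 20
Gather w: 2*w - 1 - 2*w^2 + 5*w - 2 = -2*w^2 + 7*w - 3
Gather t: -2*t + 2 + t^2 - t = t^2 - 3*t + 2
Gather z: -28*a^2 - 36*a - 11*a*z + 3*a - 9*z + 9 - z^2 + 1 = -28*a^2 - 33*a - z^2 + z*(-11*a - 9) + 10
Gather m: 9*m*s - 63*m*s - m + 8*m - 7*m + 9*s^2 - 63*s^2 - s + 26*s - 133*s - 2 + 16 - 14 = -54*m*s - 54*s^2 - 108*s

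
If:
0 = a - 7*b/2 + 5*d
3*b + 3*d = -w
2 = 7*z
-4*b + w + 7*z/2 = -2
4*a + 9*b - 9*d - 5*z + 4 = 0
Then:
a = -315/544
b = 555/1904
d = 87/272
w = -873/476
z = 2/7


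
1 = 1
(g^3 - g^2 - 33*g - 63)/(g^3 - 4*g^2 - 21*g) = (g + 3)/g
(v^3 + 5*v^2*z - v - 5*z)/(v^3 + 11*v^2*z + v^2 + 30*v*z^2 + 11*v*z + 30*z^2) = (v - 1)/(v + 6*z)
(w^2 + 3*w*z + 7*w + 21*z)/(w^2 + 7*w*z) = (w^2 + 3*w*z + 7*w + 21*z)/(w*(w + 7*z))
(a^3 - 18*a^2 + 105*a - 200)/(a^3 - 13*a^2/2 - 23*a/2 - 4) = 2*(a^2 - 10*a + 25)/(2*a^2 + 3*a + 1)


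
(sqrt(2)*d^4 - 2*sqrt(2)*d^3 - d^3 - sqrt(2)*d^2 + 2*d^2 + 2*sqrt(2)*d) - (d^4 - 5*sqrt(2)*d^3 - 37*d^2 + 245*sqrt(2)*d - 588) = -d^4 + sqrt(2)*d^4 - d^3 + 3*sqrt(2)*d^3 - sqrt(2)*d^2 + 39*d^2 - 243*sqrt(2)*d + 588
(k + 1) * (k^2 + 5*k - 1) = k^3 + 6*k^2 + 4*k - 1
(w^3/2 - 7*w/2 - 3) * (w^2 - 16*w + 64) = w^5/2 - 8*w^4 + 57*w^3/2 + 53*w^2 - 176*w - 192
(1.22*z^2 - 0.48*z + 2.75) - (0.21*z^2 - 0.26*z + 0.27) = 1.01*z^2 - 0.22*z + 2.48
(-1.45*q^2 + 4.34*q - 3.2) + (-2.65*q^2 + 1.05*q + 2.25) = -4.1*q^2 + 5.39*q - 0.95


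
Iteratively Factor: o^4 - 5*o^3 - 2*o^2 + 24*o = (o - 3)*(o^3 - 2*o^2 - 8*o) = (o - 3)*(o + 2)*(o^2 - 4*o) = (o - 4)*(o - 3)*(o + 2)*(o)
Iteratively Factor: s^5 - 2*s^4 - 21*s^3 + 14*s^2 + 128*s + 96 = (s + 2)*(s^4 - 4*s^3 - 13*s^2 + 40*s + 48) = (s - 4)*(s + 2)*(s^3 - 13*s - 12) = (s - 4)*(s + 1)*(s + 2)*(s^2 - s - 12) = (s - 4)^2*(s + 1)*(s + 2)*(s + 3)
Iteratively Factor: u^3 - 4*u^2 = (u)*(u^2 - 4*u) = u^2*(u - 4)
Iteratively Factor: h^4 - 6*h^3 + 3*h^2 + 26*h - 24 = (h + 2)*(h^3 - 8*h^2 + 19*h - 12) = (h - 3)*(h + 2)*(h^2 - 5*h + 4) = (h - 3)*(h - 1)*(h + 2)*(h - 4)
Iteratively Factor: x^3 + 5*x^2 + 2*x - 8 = (x + 4)*(x^2 + x - 2) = (x + 2)*(x + 4)*(x - 1)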